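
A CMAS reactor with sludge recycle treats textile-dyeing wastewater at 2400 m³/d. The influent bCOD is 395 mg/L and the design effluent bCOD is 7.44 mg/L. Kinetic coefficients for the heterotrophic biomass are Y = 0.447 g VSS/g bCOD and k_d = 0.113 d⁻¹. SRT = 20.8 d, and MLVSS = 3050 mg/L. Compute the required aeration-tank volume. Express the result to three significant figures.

V ≈ 846 m³

Rearranging the biomass balance for a CMAS with decay, V = Y·Q·ΔS·θ_c / [X·(1+k_d θ_c)] = 0.447 × 2400 × (395 − 7.44) × 20.8 / [3050 × (1 + 0.113 × 20.8)] = 8.65×10^6 / 10219 = 846.3 m³.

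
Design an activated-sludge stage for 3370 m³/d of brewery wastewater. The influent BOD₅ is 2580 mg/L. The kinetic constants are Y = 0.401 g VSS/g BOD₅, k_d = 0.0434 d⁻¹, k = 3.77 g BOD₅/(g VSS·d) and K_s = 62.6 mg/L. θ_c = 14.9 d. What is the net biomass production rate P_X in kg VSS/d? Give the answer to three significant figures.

P_X ≈ 2110 kg VSS/d

From the Monod/SRT balance for a CMAS, S = K_s·(1+k_d θ_c)/[θ_c·(Y k − k_d) − 1] = 62.6 × (1 + 0.0434 × 14.9) / [14.9 × (0.401 × 3.77 − 0.0434) − 1] = 103.1 / 20.88 = 4.937 mg/L.
Observed yield with endogenous decay: Y_obs = Y / (1 + k_d·θ_c) = 0.401 / (1 + 0.0434 × 14.9) = 0.401 / 1.647 = 0.2435 g VSS/g BOD₅.
Mass of BOD₅ removed per day: Q(S₀ − S) = 3370 × 2575 g/m³ = 8678 kg/d.
So the net sludge growth is P_X = 0.2435 × 8678 = 2113 kg VSS/d.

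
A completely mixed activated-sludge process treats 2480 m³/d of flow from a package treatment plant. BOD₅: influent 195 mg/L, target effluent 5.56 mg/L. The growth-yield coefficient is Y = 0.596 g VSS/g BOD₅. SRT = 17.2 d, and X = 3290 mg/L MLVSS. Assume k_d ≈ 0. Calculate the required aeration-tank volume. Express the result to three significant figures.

With k_d = 0 the design equation reduces to V = Y Q (S₀−S) θ_c / X = 0.596 × 2480 × (195 − 5.56) × 17.2 / 3290 = 1464 m³.

V ≈ 1460 m³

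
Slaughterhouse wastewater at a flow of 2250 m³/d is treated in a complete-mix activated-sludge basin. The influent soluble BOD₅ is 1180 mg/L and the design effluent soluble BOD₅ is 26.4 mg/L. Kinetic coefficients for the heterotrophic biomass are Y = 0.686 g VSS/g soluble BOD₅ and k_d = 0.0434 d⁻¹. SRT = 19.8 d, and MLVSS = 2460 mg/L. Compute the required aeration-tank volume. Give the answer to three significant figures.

V ≈ 7710 m³

From the SRT design equation V = Y Q (S₀−S) θ_c / [X (1 + k_d θ_c)] = 0.686 × 2250 × (1180 − 26.4) × 19.8 / [2460 × (1 + 0.0434 × 19.8)] = 3.53×10^7 / 4574 = 7708 m³.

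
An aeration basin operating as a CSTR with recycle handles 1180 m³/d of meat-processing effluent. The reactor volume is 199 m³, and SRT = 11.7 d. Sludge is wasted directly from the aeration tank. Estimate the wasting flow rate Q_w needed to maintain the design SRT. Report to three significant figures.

Q_w ≈ 17.0 m³/d

With mixed-liquor wasting, θ_c = V/Q_w, so Q_w = V/θ_c = 199.0/11.7 = 17.01 m³/d.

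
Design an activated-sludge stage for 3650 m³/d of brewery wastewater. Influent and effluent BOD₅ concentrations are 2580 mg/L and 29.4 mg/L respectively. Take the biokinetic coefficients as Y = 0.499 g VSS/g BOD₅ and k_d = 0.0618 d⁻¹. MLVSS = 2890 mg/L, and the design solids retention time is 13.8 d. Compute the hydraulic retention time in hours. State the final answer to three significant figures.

Steady-state biomass mass balance: V·X·(1 + k_d·θ_c) = Y·Q·(S₀ − S)·θ_c, so V = 0.499 × 3650 × (2580 − 29.4) × 13.8 / [2890 × (1 + 0.0618 × 13.8)] = 6.41×10^7 / 5355 = 11972 m³.
τ = V/Q = 11972/3650 = 3.280 d, or 78.72 h.

τ ≈ 78.7 h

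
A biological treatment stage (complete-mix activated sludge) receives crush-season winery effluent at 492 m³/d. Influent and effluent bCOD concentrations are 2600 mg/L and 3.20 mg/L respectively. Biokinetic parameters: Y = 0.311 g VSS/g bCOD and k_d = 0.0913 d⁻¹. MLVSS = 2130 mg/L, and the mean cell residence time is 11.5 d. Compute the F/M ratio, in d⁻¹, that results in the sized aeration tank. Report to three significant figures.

F/M ≈ 0.574 d⁻¹

Steady-state biomass mass balance: V·X·(1 + k_d·θ_c) = Y·Q·(S₀ − S)·θ_c, so V = 0.311 × 492 × (2600 − 3.20) × 11.5 / [2130 × (1 + 0.0913 × 11.5)] = 4.57×10^6 / 4366 = 1046 m³.
F/M = applied load / biomass = Q·S₀/(V·X) = 492 × 2600 / (1046 × 2130) = 0.5739 d⁻¹.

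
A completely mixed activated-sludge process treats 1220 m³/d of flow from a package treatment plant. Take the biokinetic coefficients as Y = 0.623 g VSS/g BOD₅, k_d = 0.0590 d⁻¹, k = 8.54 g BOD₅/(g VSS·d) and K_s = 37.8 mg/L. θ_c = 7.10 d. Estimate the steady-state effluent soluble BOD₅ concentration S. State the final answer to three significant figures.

From the Monod/SRT balance for a CMAS, S = K_s·(1+k_d θ_c)/[θ_c·(Y k − k_d) − 1] = 37.8 × (1 + 0.0590 × 7.10) / [7.10 × (0.623 × 8.54 − 0.0590) − 1] = 53.63 / 36.36 = 1.475 mg/L.

S ≈ 1.48 mg/L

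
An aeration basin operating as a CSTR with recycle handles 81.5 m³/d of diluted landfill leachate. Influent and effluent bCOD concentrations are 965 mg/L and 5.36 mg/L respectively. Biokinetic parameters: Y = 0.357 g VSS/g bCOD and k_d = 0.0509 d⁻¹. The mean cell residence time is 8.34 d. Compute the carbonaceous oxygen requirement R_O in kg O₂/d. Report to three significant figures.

R_O ≈ 50.4 kg O₂/d

Observed yield with endogenous decay: Y_obs = Y / (1 + k_d·θ_c) = 0.357 / (1 + 0.0509 × 8.34) = 0.357 / 1.425 = 0.2506 g VSS/g bCOD.
ΔS = 965 − 5.36 = 959.6 mg/L, so the substrate removal rate is 81.5 × 959.6/1000 = 78.21 kg bCOD/d.
Biomass synthesised: P_X = Y_obs × 78.21 = 19.60 kg VSS/d.
R_O = Q·(S₀ − S) − 1.42·P_X = 78.21 − 1.42 × 19.60 = 50.38 kg O₂/d.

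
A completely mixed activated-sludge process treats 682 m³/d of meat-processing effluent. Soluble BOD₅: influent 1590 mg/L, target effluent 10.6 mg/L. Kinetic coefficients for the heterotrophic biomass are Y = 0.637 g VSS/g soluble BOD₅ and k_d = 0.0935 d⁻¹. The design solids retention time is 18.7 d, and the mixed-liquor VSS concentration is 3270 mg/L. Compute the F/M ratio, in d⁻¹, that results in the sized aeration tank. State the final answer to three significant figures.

F/M ≈ 0.232 d⁻¹

From the SRT design equation V = Y Q (S₀−S) θ_c / [X (1 + k_d θ_c)] = 0.637 × 682 × (1590 − 10.6) × 18.7 / [3270 × (1 + 0.0935 × 18.7)] = 1.28×10^7 / 8987 = 1428 m³.
F/M = applied load / biomass = Q·S₀/(V·X) = 682 × 1590 / (1428 × 3270) = 0.2323 d⁻¹.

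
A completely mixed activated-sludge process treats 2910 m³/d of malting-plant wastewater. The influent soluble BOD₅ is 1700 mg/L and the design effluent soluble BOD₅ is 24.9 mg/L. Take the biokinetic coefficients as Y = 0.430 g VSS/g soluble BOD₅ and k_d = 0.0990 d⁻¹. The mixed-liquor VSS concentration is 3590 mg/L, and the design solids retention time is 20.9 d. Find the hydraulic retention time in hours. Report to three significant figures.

τ ≈ 32.8 h

Steady-state biomass mass balance: V·X·(1 + k_d·θ_c) = Y·Q·(S₀ − S)·θ_c, so V = 0.430 × 2910 × (1700 − 24.9) × 20.9 / [3590 × (1 + 0.0990 × 20.9)] = 4.38×10^7 / 11018 = 3976 m³.
τ = V/Q = 3976/2910 = 1.366 d, or 32.79 h.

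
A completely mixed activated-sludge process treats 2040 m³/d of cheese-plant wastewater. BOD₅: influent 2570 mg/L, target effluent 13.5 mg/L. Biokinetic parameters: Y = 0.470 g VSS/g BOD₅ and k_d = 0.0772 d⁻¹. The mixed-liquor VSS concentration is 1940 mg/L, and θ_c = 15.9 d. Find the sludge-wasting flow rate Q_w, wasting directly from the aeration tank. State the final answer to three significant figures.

Steady-state biomass mass balance: V·X·(1 + k_d·θ_c) = Y·Q·(S₀ − S)·θ_c, so V = 0.470 × 2040 × (2570 − 13.5) × 15.9 / [1940 × (1 + 0.0772 × 15.9)] = 3.9×10^7 / 4321 = 9019 m³.
With mixed-liquor wasting, θ_c = V/Q_w, so Q_w = V/θ_c = 9019/15.9 = 567.2 m³/d.

Q_w ≈ 567 m³/d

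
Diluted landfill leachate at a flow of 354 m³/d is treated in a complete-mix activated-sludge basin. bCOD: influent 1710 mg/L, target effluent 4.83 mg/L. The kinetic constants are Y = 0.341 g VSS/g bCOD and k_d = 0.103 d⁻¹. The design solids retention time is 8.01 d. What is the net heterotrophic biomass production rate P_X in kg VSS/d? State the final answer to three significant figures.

P_X ≈ 113 kg VSS/d

Y_obs = Y / (1 + k_d θ_c) = 0.341 / (1 + 0.103 × 8.01) = 0.341 / 1.825 = 0.1868.
Substrate removed = Q·(S₀ − S) = 354 m³/d × (1710 − 4.83) g/m³ = 6.04×10^5 g/d = 603.6 kg/d.
Biomass produced: P_X = Y_obs·Q·ΔS = 0.1868 × 603.6 ≈ 112.8 kg VSS/d.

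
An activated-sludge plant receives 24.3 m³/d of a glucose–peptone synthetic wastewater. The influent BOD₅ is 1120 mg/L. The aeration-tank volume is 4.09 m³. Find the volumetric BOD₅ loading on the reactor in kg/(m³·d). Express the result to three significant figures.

L_v ≈ 6.65 kg BOD₅/(m³·d)

L_v = Q S₀ / V = 24.3 × 1120 × 10⁻³ / 4.090 = 6.654 kg/(m³·d).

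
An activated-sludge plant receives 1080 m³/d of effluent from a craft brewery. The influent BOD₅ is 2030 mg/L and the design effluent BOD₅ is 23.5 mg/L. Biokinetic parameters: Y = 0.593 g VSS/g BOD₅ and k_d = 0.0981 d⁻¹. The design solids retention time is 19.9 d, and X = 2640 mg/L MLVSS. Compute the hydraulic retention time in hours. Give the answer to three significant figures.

τ ≈ 72.9 h

Rearranging the biomass balance for a CMAS with decay, V = Y·Q·ΔS·θ_c / [X·(1+k_d θ_c)] = 0.593 × 1080 × (2030 − 23.5) × 19.9 / [2640 × (1 + 0.0981 × 19.9)] = 2.56×10^7 / 7794 = 3281 m³.
HRT = V/Q = 3281 m³ / 1080 m³·d⁻¹ = 3.038 d × 24 = 72.91 h.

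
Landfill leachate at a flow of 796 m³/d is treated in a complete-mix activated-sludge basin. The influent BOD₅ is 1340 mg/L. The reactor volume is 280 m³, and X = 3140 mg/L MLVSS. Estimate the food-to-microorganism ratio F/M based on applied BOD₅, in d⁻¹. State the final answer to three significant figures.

F/M = applied load / biomass = Q·S₀/(V·X) = 796 × 1340 / (280.0 × 3140) = 1.213 d⁻¹.

F/M ≈ 1.21 d⁻¹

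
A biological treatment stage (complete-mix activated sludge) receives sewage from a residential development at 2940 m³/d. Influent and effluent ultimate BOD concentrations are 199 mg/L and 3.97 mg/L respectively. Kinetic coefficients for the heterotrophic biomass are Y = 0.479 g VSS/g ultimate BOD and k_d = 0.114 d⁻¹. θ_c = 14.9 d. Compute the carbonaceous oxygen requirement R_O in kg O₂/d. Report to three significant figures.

The observed yield is Y_obs = Y/(1 + k_d·θ_c) = 0.479 / (1 + 0.114 × 14.9) = 0.479 / 2.699 = 0.1775 g VSS per g ultimate BOD removed.
ΔS = 199 − 3.97 = 195.0 mg/L, so the substrate removal rate is 2940 × 195.0/1000 = 573.4 kg ultimate BOD/d.
P_X = Y_obs·Q·(S₀ − S) = 0.1775 × 573.4 = 101.8 kg VSS/d.
R_O = Q·ΔS − 1.42 P_X = 573.4 − 144.5 = 428.9 kg O₂/d.

R_O ≈ 429 kg O₂/d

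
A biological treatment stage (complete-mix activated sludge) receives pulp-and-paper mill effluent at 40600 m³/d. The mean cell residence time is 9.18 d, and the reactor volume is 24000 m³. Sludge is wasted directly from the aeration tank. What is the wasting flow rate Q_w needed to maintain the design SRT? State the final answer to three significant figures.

For wasting at MLVSS concentration, Q_w = V/θ_c = 24000/9.18 = 2614 m³/d.

Q_w ≈ 2610 m³/d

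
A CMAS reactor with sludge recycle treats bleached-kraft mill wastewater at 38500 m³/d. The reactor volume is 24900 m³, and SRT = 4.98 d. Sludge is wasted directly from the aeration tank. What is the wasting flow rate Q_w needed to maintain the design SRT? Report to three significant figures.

With mixed-liquor wasting, θ_c = V/Q_w, so Q_w = V/θ_c = 24900/4.98 = 5000 m³/d.

Q_w ≈ 5000 m³/d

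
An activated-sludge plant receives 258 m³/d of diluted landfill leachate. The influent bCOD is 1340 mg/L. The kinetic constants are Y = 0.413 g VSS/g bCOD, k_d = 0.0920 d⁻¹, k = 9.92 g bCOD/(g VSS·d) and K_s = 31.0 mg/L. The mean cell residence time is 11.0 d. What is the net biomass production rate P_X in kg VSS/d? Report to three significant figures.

Effluent substrate depends only on kinetics and SRT: S = K_s(1 + k_d θ_c) / [θ_c(Yk − k_d) − 1] = 31.0 × (1 + 0.0920 × 11.0) / [11.0 × (0.413 × 9.92 − 0.0920) − 1] = 62.37 / 43.05 = 1.449 mg/L.
Correct the yield for decay: Y_obs = Y/(1 + k_d θ_c) = 0.413 / (1 + 0.0920 × 11.0) = 0.413 / 2.012 = 0.2053.
Q·(S₀ − S) = 258 × (1340 − 1.45) × 10⁻³ = 345.3 kg/d removed.
Biomass produced: P_X = Y_obs·Q·ΔS = 0.2053 × 345.3 ≈ 70.89 kg VSS/d.

P_X ≈ 70.9 kg VSS/d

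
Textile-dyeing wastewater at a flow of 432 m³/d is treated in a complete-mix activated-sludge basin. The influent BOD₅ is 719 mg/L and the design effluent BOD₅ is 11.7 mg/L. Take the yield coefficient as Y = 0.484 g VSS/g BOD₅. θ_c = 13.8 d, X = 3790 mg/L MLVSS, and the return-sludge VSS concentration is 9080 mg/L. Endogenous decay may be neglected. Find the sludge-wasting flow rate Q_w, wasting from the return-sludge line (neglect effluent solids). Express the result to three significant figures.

Q_w ≈ 16.3 m³/d

With k_d = 0 the design equation reduces to V = Y Q (S₀−S) θ_c / X = 0.484 × 432 × (719 − 11.7) × 13.8 / 3790 = 538.5 m³.
Wasting from the return line (neglecting effluent solids): Q_w = V·X / (θ_c·X_r) = 538.5 × 3790 / (13.8 × 9080) = 16.29 m³/d.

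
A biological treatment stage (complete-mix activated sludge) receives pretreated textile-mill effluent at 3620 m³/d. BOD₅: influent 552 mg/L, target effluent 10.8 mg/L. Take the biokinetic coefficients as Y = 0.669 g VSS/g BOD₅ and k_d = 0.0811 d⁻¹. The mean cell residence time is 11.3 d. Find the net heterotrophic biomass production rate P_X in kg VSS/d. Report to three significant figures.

Y_obs = Y / (1 + k_d θ_c) = 0.669 / (1 + 0.0811 × 11.3) = 0.669 / 1.916 = 0.3491.
Mass of BOD₅ removed per day: Q(S₀ − S) = 3620 × 541.2 g/m³ = 1959 kg/d.
P_X = Y_obs · Q(S₀ − S) = 0.3491 × 1959 = 683.9 kg VSS/d.

P_X ≈ 684 kg VSS/d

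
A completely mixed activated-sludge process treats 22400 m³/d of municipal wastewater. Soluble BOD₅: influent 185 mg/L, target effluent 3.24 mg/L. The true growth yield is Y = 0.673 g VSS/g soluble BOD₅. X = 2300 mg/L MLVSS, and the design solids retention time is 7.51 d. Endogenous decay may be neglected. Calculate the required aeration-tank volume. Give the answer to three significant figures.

V ≈ 8950 m³

V·X = Y·Q·ΔS·θ_c gives V = 0.673 × 22400 × (185 − 3.24) × 7.51 / 2300 = 8947 m³.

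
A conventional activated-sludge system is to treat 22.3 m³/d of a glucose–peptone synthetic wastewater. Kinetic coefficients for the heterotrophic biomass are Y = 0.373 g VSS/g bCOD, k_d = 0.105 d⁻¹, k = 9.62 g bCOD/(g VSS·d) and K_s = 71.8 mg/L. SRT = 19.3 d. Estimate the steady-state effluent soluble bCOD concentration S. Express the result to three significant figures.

For a completely mixed reactor with recycle the Lawrence–McCarty relation gives S = K_s·(1 + k_d·θ_c) / [θ_c·(Y·k − k_d) − 1] = 71.8 × (1 + 0.105 × 19.3) / [19.3 × (0.373 × 9.62 − 0.105) − 1] = 217.3 / 66.23 = 3.281 mg/L.

S ≈ 3.28 mg/L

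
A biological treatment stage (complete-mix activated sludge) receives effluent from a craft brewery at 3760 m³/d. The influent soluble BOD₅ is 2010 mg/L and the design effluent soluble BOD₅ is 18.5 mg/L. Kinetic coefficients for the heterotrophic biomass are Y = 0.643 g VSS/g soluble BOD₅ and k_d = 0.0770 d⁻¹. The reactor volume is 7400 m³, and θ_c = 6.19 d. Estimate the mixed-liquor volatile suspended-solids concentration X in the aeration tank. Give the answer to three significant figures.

X ≈ 2730 mg/L

Solving the biomass balance for X: X = Y Q (S₀−S) θ_c / [V (1+k_d θ_c)] = 0.643 × 3760 × (2010 − 18.5) × 6.19 / [7400 × (1 + 0.0770 × 6.19)] = 2728 mg/L.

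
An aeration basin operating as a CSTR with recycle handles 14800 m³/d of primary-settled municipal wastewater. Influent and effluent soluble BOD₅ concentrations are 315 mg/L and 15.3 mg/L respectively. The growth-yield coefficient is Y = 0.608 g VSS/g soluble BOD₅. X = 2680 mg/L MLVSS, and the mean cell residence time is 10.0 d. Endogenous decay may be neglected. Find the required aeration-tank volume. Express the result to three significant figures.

With k_d = 0 the design equation reduces to V = Y Q (S₀−S) θ_c / X = 0.608 × 14800 × (315 − 15.3) × 10.0 / 2680 = 10063 m³.

V ≈ 10100 m³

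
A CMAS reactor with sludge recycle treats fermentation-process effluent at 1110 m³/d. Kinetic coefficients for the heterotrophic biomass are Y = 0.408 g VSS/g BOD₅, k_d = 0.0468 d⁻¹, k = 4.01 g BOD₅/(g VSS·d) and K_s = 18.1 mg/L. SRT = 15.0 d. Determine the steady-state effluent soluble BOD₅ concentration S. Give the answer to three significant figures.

S ≈ 1.35 mg/L

Effluent substrate depends only on kinetics and SRT: S = K_s(1 + k_d θ_c) / [θ_c(Yk − k_d) − 1] = 18.1 × (1 + 0.0468 × 15.0) / [15.0 × (0.408 × 4.01 − 0.0468) − 1] = 30.81 / 22.84 = 1.349 mg/L.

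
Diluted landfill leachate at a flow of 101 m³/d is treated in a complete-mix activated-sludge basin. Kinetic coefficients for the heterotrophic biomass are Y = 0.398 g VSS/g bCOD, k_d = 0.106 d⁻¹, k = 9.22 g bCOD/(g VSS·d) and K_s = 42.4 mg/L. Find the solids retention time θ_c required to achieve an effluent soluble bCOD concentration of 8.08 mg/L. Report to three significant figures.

At the target effluent, Y k S/(K_s+S) = 0.398×9.22×8.08/50.48 = 0.5874 d⁻¹.
θ_c = 1/(μ − k_d) = 1/(0.5874 − 0.106) = 1/0.4814 = 2.077 d.

θ_c ≈ 2.08 d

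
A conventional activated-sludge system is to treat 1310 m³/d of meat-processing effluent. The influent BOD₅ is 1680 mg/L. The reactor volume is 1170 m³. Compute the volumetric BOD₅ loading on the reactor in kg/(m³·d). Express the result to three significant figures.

L_v ≈ 1.88 kg BOD₅/(m³·d)

Applied BOD₅ load per unit volume = Q·S₀/V = (1310 × 1680/1000)/1170 = 1.881 kg BOD₅·m⁻³·d⁻¹.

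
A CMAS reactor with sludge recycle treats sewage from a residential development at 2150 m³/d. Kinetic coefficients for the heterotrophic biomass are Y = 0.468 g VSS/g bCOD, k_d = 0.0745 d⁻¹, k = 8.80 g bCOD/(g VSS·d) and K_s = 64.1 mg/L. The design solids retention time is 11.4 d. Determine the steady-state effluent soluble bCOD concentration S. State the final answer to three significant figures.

From the Monod/SRT balance for a CMAS, S = K_s·(1+k_d θ_c)/[θ_c·(Y k − k_d) − 1] = 64.1 × (1 + 0.0745 × 11.4) / [11.4 × (0.468 × 8.80 − 0.0745) − 1] = 118.5 / 45.10 = 2.628 mg/L.

S ≈ 2.63 mg/L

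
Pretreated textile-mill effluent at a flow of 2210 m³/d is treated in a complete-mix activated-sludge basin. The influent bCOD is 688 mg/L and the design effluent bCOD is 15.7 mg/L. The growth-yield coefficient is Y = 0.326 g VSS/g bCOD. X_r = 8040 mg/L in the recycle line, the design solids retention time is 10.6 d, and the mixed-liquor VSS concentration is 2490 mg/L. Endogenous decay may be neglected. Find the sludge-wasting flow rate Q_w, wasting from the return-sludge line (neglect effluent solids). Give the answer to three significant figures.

V·X = Y·Q·ΔS·θ_c gives V = 0.326 × 2210 × (688 − 15.7) × 10.6 / 2490 = 2062 m³.
θ_c = V·X/(Q_w·X_r) when wasting from the recycle, so Q_w = V·X/(θ_c·X_r) = 2062 × 2490 / (10.6 × 8040) = 60.24 m³/d.

Q_w ≈ 60.2 m³/d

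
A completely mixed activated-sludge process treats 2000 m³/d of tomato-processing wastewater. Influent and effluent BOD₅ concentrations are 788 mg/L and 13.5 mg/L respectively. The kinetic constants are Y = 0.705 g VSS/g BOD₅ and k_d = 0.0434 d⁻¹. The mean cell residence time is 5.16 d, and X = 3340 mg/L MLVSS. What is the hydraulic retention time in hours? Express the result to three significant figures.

τ ≈ 16.5 h

From the SRT design equation V = Y Q (S₀−S) θ_c / [X (1 + k_d θ_c)] = 0.705 × 2000 × (788 − 13.5) × 5.16 / [3340 × (1 + 0.0434 × 5.16)] = 5.63×10^6 / 4088 = 1378 m³.
Hydraulic retention time τ = V/Q = 1378 / 2000 = 0.6892 d = 16.54 h.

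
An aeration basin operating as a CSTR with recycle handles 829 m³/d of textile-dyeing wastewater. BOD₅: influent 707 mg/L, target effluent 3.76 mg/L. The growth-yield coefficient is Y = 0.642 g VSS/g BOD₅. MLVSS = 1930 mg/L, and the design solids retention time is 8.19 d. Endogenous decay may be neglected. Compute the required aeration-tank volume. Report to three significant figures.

V ≈ 1590 m³

With k_d = 0 the design equation reduces to V = Y Q (S₀−S) θ_c / X = 0.642 × 829 × (707 − 3.76) × 8.19 / 1930 = 1588 m³.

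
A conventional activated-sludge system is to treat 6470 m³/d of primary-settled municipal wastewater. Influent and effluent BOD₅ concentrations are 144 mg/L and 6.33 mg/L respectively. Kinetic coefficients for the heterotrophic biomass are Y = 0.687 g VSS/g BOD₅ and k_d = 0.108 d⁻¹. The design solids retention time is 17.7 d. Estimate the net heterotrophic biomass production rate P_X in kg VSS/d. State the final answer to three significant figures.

P_X ≈ 210 kg VSS/d

The observed yield is Y_obs = Y/(1 + k_d·θ_c) = 0.687 / (1 + 0.108 × 17.7) = 0.687 / 2.912 = 0.2360 g VSS per g BOD₅ removed.
Substrate removed = Q·(S₀ − S) = 6470 m³/d × (144 − 6.33) g/m³ = 8.91×10^5 g/d = 890.7 kg/d.
Net biomass production P_X = Y_obs × Q·(S₀ − S) = 0.2360 × 890.7 = 210.2 kg VSS/d.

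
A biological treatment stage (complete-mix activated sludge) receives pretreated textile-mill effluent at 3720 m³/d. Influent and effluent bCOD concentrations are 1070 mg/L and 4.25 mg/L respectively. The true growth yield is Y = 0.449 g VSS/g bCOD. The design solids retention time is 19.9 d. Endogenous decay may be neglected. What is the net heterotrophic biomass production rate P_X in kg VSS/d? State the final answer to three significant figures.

Since k_d ≈ 0, Y_obs = Y = 0.449 g VSS/g bCOD.
ΔS = 1070 − 4.25 = 1066 mg/L, so the substrate removal rate is 3720 × 1066/1000 = 3965 kg bCOD/d.
Biomass produced: P_X = Y_obs·Q·ΔS = 0.4490 × 3965 ≈ 1780 kg VSS/d.

P_X ≈ 1780 kg VSS/d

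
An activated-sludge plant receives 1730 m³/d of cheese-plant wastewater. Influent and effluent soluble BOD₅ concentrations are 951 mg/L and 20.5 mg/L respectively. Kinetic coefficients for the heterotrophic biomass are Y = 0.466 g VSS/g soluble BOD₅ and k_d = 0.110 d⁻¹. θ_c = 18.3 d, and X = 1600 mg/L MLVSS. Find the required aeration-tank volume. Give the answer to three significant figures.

V ≈ 2850 m³

Steady-state biomass mass balance: V·X·(1 + k_d·θ_c) = Y·Q·(S₀ − S)·θ_c, so V = 0.466 × 1730 × (951 − 20.5) × 18.3 / [1600 × (1 + 0.110 × 18.3)] = 1.37×10^7 / 4821 = 2848 m³.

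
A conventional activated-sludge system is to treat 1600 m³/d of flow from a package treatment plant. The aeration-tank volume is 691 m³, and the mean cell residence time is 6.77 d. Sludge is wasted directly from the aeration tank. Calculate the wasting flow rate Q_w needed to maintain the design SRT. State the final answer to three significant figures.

Q_w ≈ 102 m³/d

With mixed-liquor wasting, θ_c = V/Q_w, so Q_w = V/θ_c = 691.0/6.77 = 102.1 m³/d.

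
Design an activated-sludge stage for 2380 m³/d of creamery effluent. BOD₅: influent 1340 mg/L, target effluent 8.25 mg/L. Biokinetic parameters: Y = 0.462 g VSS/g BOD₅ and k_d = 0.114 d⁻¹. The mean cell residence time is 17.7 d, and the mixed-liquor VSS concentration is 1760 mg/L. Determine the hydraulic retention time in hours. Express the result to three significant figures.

τ ≈ 49.2 h

From the SRT design equation V = Y Q (S₀−S) θ_c / [X (1 + k_d θ_c)] = 0.462 × 2380 × (1340 − 8.25) × 17.7 / [1760 × (1 + 0.114 × 17.7)] = 2.59×10^7 / 5311 = 4880 m³.
Hydraulic retention time τ = V/Q = 4880 / 2380 = 2.050 d = 49.21 h.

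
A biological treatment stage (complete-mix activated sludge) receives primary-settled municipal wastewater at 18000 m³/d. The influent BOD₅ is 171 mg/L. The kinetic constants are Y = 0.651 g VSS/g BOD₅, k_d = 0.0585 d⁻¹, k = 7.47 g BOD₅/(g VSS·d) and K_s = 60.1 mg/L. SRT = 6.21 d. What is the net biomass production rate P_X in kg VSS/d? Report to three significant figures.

P_X ≈ 1450 kg VSS/d

From the Monod/SRT balance for a CMAS, S = K_s·(1+k_d θ_c)/[θ_c·(Y k − k_d) − 1] = 60.1 × (1 + 0.0585 × 6.21) / [6.21 × (0.651 × 7.47 − 0.0585) − 1] = 81.93 / 28.84 = 2.841 mg/L.
Y_obs = Y / (1 + k_d θ_c) = 0.651 / (1 + 0.0585 × 6.21) = 0.651 / 1.363 = 0.4775.
Substrate removed = Q·(S₀ − S) = 18000 m³/d × (171 − 2.84) g/m³ = 3.03×10^6 g/d = 3027 kg/d.
P_X = Y_obs · Q(S₀ − S) = 0.4775 × 3027 = 1445 kg VSS/d.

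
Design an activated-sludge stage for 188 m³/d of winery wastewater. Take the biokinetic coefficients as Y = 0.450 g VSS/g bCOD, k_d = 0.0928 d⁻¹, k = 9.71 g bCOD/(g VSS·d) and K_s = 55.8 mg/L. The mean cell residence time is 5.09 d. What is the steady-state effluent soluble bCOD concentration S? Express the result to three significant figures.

S ≈ 3.96 mg/L

From the Monod/SRT balance for a CMAS, S = K_s·(1+k_d θ_c)/[θ_c·(Y k − k_d) − 1] = 55.8 × (1 + 0.0928 × 5.09) / [5.09 × (0.450 × 9.71 − 0.0928) − 1] = 82.16 / 20.77 = 3.956 mg/L.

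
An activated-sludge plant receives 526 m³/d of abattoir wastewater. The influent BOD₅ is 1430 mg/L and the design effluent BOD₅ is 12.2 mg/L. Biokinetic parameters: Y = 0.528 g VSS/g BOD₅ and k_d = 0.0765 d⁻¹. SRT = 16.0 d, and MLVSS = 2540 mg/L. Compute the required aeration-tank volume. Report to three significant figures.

From the SRT design equation V = Y Q (S₀−S) θ_c / [X (1 + k_d θ_c)] = 0.528 × 526 × (1430 − 12.2) × 16.0 / [2540 × (1 + 0.0765 × 16.0)] = 6.3×10^6 / 5649 = 1115 m³.

V ≈ 1120 m³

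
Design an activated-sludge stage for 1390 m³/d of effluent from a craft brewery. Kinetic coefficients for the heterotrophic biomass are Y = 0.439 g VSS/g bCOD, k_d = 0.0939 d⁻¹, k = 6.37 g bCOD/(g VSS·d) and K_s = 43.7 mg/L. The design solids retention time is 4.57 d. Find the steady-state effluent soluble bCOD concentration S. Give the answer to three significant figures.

For a completely mixed reactor with recycle the Lawrence–McCarty relation gives S = K_s·(1 + k_d·θ_c) / [θ_c·(Y·k − k_d) − 1] = 43.7 × (1 + 0.0939 × 4.57) / [4.57 × (0.439 × 6.37 − 0.0939) − 1] = 62.45 / 11.35 = 5.502 mg/L.

S ≈ 5.50 mg/L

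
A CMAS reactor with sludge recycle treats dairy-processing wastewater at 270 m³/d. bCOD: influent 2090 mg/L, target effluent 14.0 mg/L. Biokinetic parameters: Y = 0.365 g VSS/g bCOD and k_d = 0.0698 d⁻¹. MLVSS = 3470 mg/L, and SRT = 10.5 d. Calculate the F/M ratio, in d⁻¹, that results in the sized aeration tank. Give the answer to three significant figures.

F/M ≈ 0.455 d⁻¹

Steady-state biomass mass balance: V·X·(1 + k_d·θ_c) = Y·Q·(S₀ − S)·θ_c, so V = 0.365 × 270 × (2090 − 14.0) × 10.5 / [3470 × (1 + 0.0698 × 10.5)] = 2.15×10^6 / 6013 = 357.2 m³.
F/M = Q·S₀ / (V·X) = 270 × 2090 / (357.2 × 3470) = 0.4552 g bCOD·(g VSS·d)⁻¹.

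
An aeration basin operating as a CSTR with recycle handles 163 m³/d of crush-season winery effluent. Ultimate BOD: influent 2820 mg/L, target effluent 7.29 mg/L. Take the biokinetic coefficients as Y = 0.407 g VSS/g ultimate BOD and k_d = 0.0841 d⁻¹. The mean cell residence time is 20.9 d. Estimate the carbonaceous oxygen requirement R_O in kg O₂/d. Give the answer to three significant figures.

R_O ≈ 362 kg O₂/d

Y_obs = Y / (1 + k_d θ_c) = 0.407 / (1 + 0.0841 × 20.9) = 0.407 / 2.758 = 0.1476.
Q·(S₀ − S) = 163 × (2820 − 7.29) × 10⁻³ = 458.5 kg/d removed.
Biomass synthesised: P_X = Y_obs × 458.5 = 67.66 kg VSS/d.
R_O = Q·ΔS − 1.42 P_X = 458.5 − 96.08 = 362.4 kg O₂/d.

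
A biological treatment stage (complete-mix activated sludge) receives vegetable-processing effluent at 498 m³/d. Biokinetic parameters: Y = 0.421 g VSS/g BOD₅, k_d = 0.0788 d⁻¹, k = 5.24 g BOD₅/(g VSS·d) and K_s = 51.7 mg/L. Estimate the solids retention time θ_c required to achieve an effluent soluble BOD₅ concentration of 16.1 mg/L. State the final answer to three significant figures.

θ_c ≈ 2.25 d

From 1/θ_c = Y·k·S/(K_s + S) − k_d: Y·k·S/(K_s+S) = 0.421 × 5.24 × 16.1 / (51.7 + 16.1) = 0.5239 d⁻¹.
θ_c = 1/(μ − k_d) = 1/(0.5239 − 0.0788) = 1/0.4451 = 2.247 d.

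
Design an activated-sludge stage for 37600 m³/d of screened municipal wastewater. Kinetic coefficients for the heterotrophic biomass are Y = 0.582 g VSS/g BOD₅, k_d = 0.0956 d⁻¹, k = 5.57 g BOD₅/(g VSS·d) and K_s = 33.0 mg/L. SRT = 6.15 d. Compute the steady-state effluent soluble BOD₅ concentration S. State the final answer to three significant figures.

Effluent substrate depends only on kinetics and SRT: S = K_s(1 + k_d θ_c) / [θ_c(Yk − k_d) − 1] = 33.0 × (1 + 0.0956 × 6.15) / [6.15 × (0.582 × 5.57 − 0.0956) − 1] = 52.40 / 18.35 = 2.856 mg/L.

S ≈ 2.86 mg/L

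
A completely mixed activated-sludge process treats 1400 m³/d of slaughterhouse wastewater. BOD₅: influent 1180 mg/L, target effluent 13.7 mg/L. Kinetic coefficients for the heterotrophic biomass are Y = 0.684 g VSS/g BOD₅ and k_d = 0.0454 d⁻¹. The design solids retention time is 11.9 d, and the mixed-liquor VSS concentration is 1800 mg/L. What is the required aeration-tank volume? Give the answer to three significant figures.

Rearranging the biomass balance for a CMAS with decay, V = Y·Q·ΔS·θ_c / [X·(1+k_d θ_c)] = 0.684 × 1400 × (1180 − 13.7) × 11.9 / [1800 × (1 + 0.0454 × 11.9)] = 1.33×10^7 / 2772 = 4794 m³.

V ≈ 4790 m³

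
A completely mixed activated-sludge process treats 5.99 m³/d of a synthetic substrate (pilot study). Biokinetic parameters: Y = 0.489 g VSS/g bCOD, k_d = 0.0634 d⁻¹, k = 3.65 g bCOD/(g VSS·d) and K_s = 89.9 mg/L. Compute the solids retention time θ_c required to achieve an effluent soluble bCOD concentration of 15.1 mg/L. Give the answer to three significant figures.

At the target effluent, Y k S/(K_s+S) = 0.489×3.65×15.1/105.0 = 0.2567 d⁻¹.
θ_c = 1/(μ − k_d) = 1/(0.2567 − 0.0634) = 1/0.1933 = 5.174 d.

θ_c ≈ 5.17 d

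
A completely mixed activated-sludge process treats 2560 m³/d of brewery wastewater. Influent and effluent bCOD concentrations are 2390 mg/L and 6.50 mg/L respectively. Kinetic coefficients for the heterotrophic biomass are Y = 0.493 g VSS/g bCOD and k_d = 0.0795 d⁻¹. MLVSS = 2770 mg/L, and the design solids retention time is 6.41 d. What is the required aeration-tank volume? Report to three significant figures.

Rearranging the biomass balance for a CMAS with decay, V = Y·Q·ΔS·θ_c / [X·(1+k_d θ_c)] = 0.493 × 2560 × (2390 − 6.50) × 6.41 / [2770 × (1 + 0.0795 × 6.41)] = 1.93×10^7 / 4182 = 4611 m³.

V ≈ 4610 m³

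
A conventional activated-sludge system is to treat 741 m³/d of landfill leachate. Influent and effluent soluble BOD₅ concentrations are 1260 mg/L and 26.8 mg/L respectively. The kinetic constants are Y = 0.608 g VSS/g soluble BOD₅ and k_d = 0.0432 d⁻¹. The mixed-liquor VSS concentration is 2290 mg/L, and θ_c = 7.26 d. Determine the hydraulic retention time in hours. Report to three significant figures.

τ ≈ 43.4 h

Rearranging the biomass balance for a CMAS with decay, V = Y·Q·ΔS·θ_c / [X·(1+k_d θ_c)] = 0.608 × 741 × (1260 − 26.8) × 7.26 / [2290 × (1 + 0.0432 × 7.26)] = 4.03×10^6 / 3008 = 1341 m³.
HRT = V/Q = 1341 m³ / 741 m³·d⁻¹ = 1.810 d × 24 = 43.43 h.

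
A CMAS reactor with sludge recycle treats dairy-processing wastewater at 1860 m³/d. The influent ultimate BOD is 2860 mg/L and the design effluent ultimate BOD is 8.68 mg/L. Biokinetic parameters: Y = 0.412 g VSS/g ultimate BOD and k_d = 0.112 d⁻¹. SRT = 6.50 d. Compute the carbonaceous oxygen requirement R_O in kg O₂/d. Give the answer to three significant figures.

R_O ≈ 3510 kg O₂/d

Correct the yield for decay: Y_obs = Y/(1 + k_d θ_c) = 0.412 / (1 + 0.112 × 6.50) = 0.412 / 1.728 = 0.2384.
ΔS = 2860 − 8.68 = 2851 mg/L, so the substrate removal rate is 1860 × 2851/1000 = 5303 kg ultimate BOD/d.
Net sludge production P_X = 0.2384 × 5303 = 1264 kg VSS/d.
R_O = Q·(S₀ − S) − 1.42·P_X = 5303 − 1.42 × 1264 = 3508 kg O₂/d.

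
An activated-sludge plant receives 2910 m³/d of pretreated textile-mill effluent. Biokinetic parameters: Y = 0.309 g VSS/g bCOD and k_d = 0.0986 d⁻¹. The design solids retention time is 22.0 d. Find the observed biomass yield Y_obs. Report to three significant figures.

The observed yield is Y_obs = Y/(1 + k_d·θ_c) = 0.309 / (1 + 0.0986 × 22.0) = 0.309 / 3.169 = 0.09750 g VSS per g bCOD removed.

Y_obs ≈ 0.0975 g VSS/g bCOD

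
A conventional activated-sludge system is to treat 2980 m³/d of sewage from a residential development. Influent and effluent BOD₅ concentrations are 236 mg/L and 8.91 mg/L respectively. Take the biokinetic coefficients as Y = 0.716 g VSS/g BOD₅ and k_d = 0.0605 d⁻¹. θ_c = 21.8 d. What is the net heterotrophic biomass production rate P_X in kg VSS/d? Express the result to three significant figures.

P_X ≈ 209 kg VSS/d

The observed yield is Y_obs = Y/(1 + k_d·θ_c) = 0.716 / (1 + 0.0605 × 21.8) = 0.716 / 2.319 = 0.3088 g VSS per g BOD₅ removed.
Substrate removed = Q·(S₀ − S) = 2980 m³/d × (236 − 8.91) g/m³ = 6.77×10^5 g/d = 676.7 kg/d.
Biomass produced: P_X = Y_obs·Q·ΔS = 0.3088 × 676.7 ≈ 209.0 kg VSS/d.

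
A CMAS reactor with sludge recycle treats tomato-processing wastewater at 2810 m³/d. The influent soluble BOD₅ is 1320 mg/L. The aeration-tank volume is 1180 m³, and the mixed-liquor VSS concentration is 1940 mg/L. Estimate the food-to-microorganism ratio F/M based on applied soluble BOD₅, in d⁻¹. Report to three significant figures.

F/M = Q·S₀ / (V·X) = 2810 × 1320 / (1180 × 1940) = 1.620 g soluble BOD₅·(g VSS·d)⁻¹.

F/M ≈ 1.62 d⁻¹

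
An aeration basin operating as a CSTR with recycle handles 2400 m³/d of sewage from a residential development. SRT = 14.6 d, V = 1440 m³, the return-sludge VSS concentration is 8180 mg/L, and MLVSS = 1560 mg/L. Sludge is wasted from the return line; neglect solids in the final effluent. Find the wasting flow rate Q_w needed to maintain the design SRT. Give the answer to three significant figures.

Wasting from the return line (neglecting effluent solids): Q_w = V·X / (θ_c·X_r) = 1440 × 1560 / (14.6 × 8180) = 18.81 m³/d.

Q_w ≈ 18.8 m³/d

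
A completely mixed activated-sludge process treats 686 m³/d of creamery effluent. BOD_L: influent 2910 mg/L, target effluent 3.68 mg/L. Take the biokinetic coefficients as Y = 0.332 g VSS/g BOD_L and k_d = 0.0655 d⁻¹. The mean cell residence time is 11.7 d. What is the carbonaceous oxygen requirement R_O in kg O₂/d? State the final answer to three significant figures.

Y_obs = Y / (1 + k_d θ_c) = 0.332 / (1 + 0.0655 × 11.7) = 0.332 / 1.766 = 0.1880.
Mass of BOD_L removed per day: Q(S₀ − S) = 686 × 2906 g/m³ = 1994 kg/d.
Net sludge production P_X = 0.1880 × 1994 = 374.7 kg VSS/d.
Carbonaceous O₂ demand = substrate oxidised − cell-mass equivalent = 1994 − 1.42 × 374.7 = 1462 kg O₂/d.

R_O ≈ 1460 kg O₂/d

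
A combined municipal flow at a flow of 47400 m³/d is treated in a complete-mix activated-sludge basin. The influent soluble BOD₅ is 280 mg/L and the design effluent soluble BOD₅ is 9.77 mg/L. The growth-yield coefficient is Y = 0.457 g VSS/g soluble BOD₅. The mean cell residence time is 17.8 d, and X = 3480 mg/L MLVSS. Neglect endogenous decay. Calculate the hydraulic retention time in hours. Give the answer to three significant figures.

Biomass mass balance (decay neglected): V·X = Y·Q·(S₀ − S)·θ_c, so V = 0.457 × 47400 × (280 − 9.77) × 17.8 / 3480 = 29941 m³.
Hydraulic retention time τ = V/Q = 29941 / 47400 = 0.6317 d = 15.16 h.

τ ≈ 15.2 h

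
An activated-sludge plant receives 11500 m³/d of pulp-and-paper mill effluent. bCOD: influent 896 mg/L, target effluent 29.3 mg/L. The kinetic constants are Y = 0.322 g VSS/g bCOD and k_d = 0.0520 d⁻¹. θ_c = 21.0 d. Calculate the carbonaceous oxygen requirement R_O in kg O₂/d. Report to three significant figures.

Y_obs = Y / (1 + k_d θ_c) = 0.322 / (1 + 0.0520 × 21.0) = 0.322 / 2.092 = 0.1539.
Mass of bCOD removed per day: Q(S₀ − S) = 11500 × 866.7 g/m³ = 9967 kg/d.
Biomass synthesised: P_X = Y_obs × 9967 = 1534 kg VSS/d.
R_O = Q·ΔS − 1.42 P_X = 9967 − 2178 = 7789 kg O₂/d.

R_O ≈ 7790 kg O₂/d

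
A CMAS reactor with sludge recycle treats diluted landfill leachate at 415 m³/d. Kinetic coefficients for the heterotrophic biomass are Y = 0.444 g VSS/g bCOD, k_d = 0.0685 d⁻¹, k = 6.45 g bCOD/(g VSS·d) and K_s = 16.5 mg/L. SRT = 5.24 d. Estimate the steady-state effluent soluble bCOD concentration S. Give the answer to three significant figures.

S ≈ 1.64 mg/L

From the Monod/SRT balance for a CMAS, S = K_s·(1+k_d θ_c)/[θ_c·(Y k − k_d) − 1] = 16.5 × (1 + 0.0685 × 5.24) / [5.24 × (0.444 × 6.45 − 0.0685) − 1] = 22.42 / 13.65 = 1.643 mg/L.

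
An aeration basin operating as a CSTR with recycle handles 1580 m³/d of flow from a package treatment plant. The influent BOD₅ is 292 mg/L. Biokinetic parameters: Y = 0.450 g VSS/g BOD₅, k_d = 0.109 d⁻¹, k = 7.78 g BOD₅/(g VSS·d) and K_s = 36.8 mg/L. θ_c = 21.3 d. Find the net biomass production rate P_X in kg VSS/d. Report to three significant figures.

From the Monod/SRT balance for a CMAS, S = K_s·(1+k_d θ_c)/[θ_c·(Y k − k_d) − 1] = 36.8 × (1 + 0.109 × 21.3) / [21.3 × (0.450 × 7.78 − 0.109) − 1] = 122.2 / 71.25 = 1.716 mg/L.
Correct the yield for decay: Y_obs = Y/(1 + k_d θ_c) = 0.450 / (1 + 0.109 × 21.3) = 0.450 / 3.322 = 0.1355.
Substrate removed = Q·(S₀ − S) = 1580 m³/d × (292 − 1.72) g/m³ = 4.59×10^5 g/d = 458.6 kg/d.
Net biomass production P_X = Y_obs × Q·(S₀ − S) = 0.1355 × 458.6 = 62.13 kg VSS/d.

P_X ≈ 62.1 kg VSS/d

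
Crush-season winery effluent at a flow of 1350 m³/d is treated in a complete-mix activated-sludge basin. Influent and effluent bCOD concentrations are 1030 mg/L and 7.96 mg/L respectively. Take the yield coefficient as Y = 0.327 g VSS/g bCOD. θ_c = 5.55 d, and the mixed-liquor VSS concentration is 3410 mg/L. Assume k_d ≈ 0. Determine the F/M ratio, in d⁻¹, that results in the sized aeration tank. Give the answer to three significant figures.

F/M ≈ 0.555 d⁻¹

With k_d = 0 the design equation reduces to V = Y Q (S₀−S) θ_c / X = 0.327 × 1350 × (1030 − 7.96) × 5.55 / 3410 = 734.3 m³.
F/M = Q·S₀ / (V·X) = 1350 × 1030 / (734.3 × 3410) = 0.5553 g bCOD·(g VSS·d)⁻¹.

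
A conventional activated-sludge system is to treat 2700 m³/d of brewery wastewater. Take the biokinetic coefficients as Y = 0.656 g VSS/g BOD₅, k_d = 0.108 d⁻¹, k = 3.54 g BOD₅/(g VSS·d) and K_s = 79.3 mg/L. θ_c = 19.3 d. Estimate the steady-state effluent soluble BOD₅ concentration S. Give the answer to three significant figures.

For a completely mixed reactor with recycle the Lawrence–McCarty relation gives S = K_s·(1 + k_d·θ_c) / [θ_c·(Y·k − k_d) − 1] = 79.3 × (1 + 0.108 × 19.3) / [19.3 × (0.656 × 3.54 − 0.108) − 1] = 244.6 / 41.73 = 5.861 mg/L.

S ≈ 5.86 mg/L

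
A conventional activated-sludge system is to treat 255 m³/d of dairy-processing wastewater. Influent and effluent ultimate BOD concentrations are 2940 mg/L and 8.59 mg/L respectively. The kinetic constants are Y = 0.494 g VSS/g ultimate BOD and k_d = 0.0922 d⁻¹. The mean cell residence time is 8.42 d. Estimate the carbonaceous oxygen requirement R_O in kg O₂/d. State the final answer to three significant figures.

R_O ≈ 452 kg O₂/d

Observed yield with endogenous decay: Y_obs = Y / (1 + k_d·θ_c) = 0.494 / (1 + 0.0922 × 8.42) = 0.494 / 1.776 = 0.2781 g VSS/g ultimate BOD.
Substrate removed = Q·(S₀ − S) = 255 m³/d × (2940 − 8.59) g/m³ = 7.48×10^5 g/d = 747.5 kg/d.
P_X = Y_obs·Q·(S₀ − S) = 0.2781 × 747.5 = 207.9 kg VSS/d.
Carbonaceous O₂ demand = substrate oxidised − cell-mass equivalent = 747.5 − 1.42 × 207.9 = 452.3 kg O₂/d.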